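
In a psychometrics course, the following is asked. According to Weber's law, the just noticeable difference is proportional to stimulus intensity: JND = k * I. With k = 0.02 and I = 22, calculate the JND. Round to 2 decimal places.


JND = k * I
JND = 0.02 * 22
= 0.44


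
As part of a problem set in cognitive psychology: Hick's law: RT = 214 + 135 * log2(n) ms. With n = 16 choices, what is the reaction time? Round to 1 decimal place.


RT = 214 + 135 * log2(16)
log2(16) = 4.0
RT = 214 + 135 * 4.0
= 214 + 540.0
= 754.0 ms


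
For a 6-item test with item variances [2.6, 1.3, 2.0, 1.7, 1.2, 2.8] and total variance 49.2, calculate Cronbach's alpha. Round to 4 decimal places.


alpha = (k/(k-1)) * (1 - sum(s_i^2)/s_total^2)
sum(item variances) = 11.6
k/(k-1) = 6/5 = 1.2
1 - 11.6/49.2 = 1 - 0.235772 = 0.764228
alpha = 1.2 * 0.764228
= 0.9171


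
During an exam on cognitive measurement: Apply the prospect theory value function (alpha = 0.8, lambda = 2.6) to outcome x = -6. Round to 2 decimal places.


Since x = -6 < 0, use v(x) = -lambda*(-x)^alpha
(-x) = 6
6^0.8 = 4.193
v(-6) = -2.6 * 4.193
= -10.90


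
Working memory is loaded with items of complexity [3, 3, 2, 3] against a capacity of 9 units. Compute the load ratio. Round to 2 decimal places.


Total complexity = 3 + 3 + 2 + 3 = 11
Load = total / capacity = 11 / 9
= 1.22


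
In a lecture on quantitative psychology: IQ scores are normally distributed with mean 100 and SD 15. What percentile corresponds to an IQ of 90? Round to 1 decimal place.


z = (IQ - mean) / SD
z = (90 - 100) / 15 = -0.6667
Percentile = Phi(-0.6667) * 100
Phi(-0.6667) = 0.252482
= 25.2


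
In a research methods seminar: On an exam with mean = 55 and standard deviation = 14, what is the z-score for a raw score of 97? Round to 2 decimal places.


z = (X - mu) / sigma
= (97 - 55) / 14
= 42 / 14
= 3.00


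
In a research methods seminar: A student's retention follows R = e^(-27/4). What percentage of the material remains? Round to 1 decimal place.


R = e^(-t/S)
-t/S = -27/4 = -6.75
R = e^(-6.75) = 0.001171
Percentage = 0.001171 * 100
= 0.1


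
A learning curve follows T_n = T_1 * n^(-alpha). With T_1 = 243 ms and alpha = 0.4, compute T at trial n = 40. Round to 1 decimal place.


T_n = 243 * 40^(-0.4)
40^(-0.4) = 0.228653
T_n = 243 * 0.228653
= 55.6 ms


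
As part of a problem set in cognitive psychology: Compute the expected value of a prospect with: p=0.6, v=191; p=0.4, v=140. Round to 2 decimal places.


EU = sum(p_i * v_i)
0.6 * 191 = 114.6
0.4 * 140 = 56.0
EU = 114.6 + 56.0
= 170.60


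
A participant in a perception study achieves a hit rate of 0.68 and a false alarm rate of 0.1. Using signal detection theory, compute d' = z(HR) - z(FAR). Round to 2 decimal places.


d' = z(HR) - z(FAR)
z(0.68) = 0.4677
z(0.1) = -1.2816
d' = 0.4677 - -1.2816
= 1.75


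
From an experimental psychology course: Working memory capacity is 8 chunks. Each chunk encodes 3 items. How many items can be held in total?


Total items = chunks * items_per_chunk
= 8 * 3
= 24


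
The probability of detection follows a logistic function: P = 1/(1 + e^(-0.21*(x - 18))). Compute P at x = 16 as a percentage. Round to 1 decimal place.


P(x) = 1/(1 + e^(-0.21*(16 - 18)))
Exponent = -0.21 * -2 = 0.42
e^(0.42) = 1.521962
P = 1/(1 + 1.521962) = 0.396517
Percentage = 39.7


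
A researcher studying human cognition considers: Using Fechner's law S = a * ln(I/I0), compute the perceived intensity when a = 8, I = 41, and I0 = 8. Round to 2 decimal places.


S = 8 * ln(41/8)
I/I0 = 5.125
ln(5.125) = 1.6341
S = 8 * 1.6341
= 13.07


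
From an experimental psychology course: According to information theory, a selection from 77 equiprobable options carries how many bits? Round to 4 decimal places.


H = log2(n)
H = log2(77)
= 6.2668


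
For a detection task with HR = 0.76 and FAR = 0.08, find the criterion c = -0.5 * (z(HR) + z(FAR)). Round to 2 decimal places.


c = -0.5 * (z(HR) + z(FAR))
z(0.76) = 0.7063
z(0.08) = -1.4051
c = -0.5 * (0.7063 + -1.4051)
= -0.5 * -0.6988
= 0.35


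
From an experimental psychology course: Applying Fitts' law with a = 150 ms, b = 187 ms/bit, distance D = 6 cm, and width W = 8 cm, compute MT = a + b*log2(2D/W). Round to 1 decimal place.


MT = 150 + 187 * log2(2*6/8)
2D/W = 1.5
log2(1.5) = 0.585
MT = 150 + 187 * 0.585
= 259.4 ms


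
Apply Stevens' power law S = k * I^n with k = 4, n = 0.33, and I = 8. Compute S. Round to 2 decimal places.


S = 4 * 8^0.33
8^0.33 = 1.9862
S = 4 * 1.9862
= 7.94


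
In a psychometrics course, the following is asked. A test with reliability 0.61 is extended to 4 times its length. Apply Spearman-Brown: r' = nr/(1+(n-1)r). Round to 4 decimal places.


r_new = n*r / (1 + (n-1)*r)
Numerator = 4 * 0.61 = 2.44
Denominator = 1 + 3 * 0.61 = 2.83
r_new = 2.44 / 2.83
= 0.8622


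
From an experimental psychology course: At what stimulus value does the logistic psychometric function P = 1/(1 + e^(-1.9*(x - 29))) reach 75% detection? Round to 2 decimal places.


At P = 0.75: 0.75 = 1/(1 + e^(-k*(x-x0)))
Solving: e^(-k*(x-x0)) = 1/3
x = x0 + ln(3)/k
ln(3) = 1.0986
x = 29 + 1.0986/1.9
= 29 + 0.5782
= 29.58


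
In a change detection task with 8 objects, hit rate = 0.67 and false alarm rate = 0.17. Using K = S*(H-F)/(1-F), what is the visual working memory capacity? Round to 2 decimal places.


K = S * (H - F) / (1 - F)
H - F = 0.5
1 - F = 0.83
K = 8 * 0.5 / 0.83
= 4.82


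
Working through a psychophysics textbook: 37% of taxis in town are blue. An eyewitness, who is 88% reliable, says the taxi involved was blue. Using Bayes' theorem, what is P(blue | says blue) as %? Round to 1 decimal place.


P(blue | says blue) = P(says blue | blue)*P(blue) / [P(says blue | blue)*P(blue) + P(says blue | not blue)*P(not blue)]
Numerator = 0.88 * 0.37 = 0.3256
False identification = 0.12 * 0.63 = 0.0756
P = 0.3256 / (0.3256 + 0.0756)
= 0.3256 / 0.4012
As percentage = 81.2


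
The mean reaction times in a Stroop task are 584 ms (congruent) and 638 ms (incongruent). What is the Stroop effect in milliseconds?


Stroop effect = RT(incongruent) - RT(congruent)
= 638 - 584
= 54 ms


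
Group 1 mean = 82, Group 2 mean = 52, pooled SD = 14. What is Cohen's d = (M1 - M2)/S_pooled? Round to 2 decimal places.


Cohen's d = (M1 - M2) / S_pooled
= (82 - 52) / 14
= 30 / 14
= 2.14


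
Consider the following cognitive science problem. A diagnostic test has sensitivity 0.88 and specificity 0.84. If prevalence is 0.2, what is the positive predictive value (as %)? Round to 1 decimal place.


PPV = (sens * prev) / (sens * prev + (1-spec) * (1-prev))
Numerator = 0.88 * 0.2 = 0.176
P(positive and no disease) = (1 - spec) * (1 - prev) = (1 - 0.84) * (1 - 0.2) = 0.128
Denominator = 0.176 + 0.128 = 0.304
PPV = 0.176 / 0.304 = 0.578947
As percentage = 57.9


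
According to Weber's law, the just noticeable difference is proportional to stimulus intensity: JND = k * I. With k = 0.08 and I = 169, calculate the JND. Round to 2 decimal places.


JND = k * I
JND = 0.08 * 169
= 13.52


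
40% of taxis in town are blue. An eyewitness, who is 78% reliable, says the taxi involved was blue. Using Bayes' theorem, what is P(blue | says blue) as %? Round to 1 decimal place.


P(blue | says blue) = P(says blue | blue)*P(blue) / [P(says blue | blue)*P(blue) + P(says blue | not blue)*P(not blue)]
Numerator = 0.78 * 0.4 = 0.312
False identification = 0.22 * 0.6 = 0.132
P = 0.312 / (0.312 + 0.132)
= 0.312 / 0.444
As percentage = 70.3


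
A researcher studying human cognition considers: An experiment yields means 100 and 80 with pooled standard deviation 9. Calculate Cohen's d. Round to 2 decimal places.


Cohen's d = (M1 - M2) / S_pooled
= (100 - 80) / 9
= 20 / 9
= 2.22


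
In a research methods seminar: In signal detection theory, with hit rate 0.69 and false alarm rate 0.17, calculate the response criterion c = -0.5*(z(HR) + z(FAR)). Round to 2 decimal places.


c = -0.5 * (z(HR) + z(FAR))
z(0.69) = 0.4959
z(0.17) = -0.9542
c = -0.5 * (0.4959 + -0.9542)
= -0.5 * -0.4583
= 0.23


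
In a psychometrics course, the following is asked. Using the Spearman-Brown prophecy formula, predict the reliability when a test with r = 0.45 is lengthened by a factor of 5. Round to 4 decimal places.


r_new = n*r / (1 + (n-1)*r)
Numerator = 5 * 0.45 = 2.25
Denominator = 1 + 4 * 0.45 = 2.8
r_new = 2.25 / 2.8
= 0.8036


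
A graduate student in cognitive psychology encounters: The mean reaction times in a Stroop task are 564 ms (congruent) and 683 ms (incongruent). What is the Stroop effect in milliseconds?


Stroop effect = RT(incongruent) - RT(congruent)
= 683 - 564
= 119 ms


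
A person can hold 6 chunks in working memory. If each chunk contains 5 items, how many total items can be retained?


Total items = chunks * items_per_chunk
= 6 * 5
= 30


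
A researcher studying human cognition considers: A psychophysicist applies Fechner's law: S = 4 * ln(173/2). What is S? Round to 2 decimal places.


S = 4 * ln(173/2)
I/I0 = 86.5
ln(86.5) = 4.4601
S = 4 * 4.4601
= 17.84


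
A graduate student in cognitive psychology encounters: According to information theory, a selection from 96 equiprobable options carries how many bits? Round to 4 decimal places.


H = log2(n)
H = log2(96)
= 6.5850


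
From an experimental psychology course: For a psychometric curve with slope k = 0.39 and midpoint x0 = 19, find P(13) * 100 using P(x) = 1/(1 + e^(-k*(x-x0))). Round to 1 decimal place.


P(x) = 1/(1 + e^(-0.39*(13 - 19)))
Exponent = -0.39 * -6 = 2.34
e^(2.34) = 10.381237
P = 1/(1 + 10.381237) = 0.087864
Percentage = 8.8


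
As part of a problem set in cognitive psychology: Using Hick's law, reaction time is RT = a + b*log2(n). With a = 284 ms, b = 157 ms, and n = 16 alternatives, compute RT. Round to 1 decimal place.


RT = 284 + 157 * log2(16)
log2(16) = 4.0
RT = 284 + 157 * 4.0
= 284 + 628.0
= 912.0 ms


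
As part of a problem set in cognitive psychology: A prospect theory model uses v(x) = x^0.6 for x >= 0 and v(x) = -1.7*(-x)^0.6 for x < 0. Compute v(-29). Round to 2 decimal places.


Since x = -29 < 0, use v(x) = -lambda*(-x)^alpha
(-x) = 29
29^0.6 = 7.5412
v(-29) = -1.7 * 7.5412
= -12.82


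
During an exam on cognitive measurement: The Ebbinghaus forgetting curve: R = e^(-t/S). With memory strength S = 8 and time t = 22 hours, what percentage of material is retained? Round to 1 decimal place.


R = e^(-t/S)
-t/S = -22/8 = -2.75
R = e^(-2.75) = 0.063928
Percentage = 0.063928 * 100
= 6.4


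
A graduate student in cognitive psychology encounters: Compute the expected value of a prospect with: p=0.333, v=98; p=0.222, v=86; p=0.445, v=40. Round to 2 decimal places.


EU = sum(p_i * v_i)
0.333 * 98 = 32.634
0.222 * 86 = 19.092
0.445 * 40 = 17.8
EU = 32.634 + 19.092 + 17.8
= 69.53


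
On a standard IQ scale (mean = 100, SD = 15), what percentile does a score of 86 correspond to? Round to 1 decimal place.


z = (IQ - mean) / SD
z = (86 - 100) / 15 = -0.9333
Percentile = Phi(-0.9333) * 100
Phi(-0.9333) = 0.175333
= 17.5


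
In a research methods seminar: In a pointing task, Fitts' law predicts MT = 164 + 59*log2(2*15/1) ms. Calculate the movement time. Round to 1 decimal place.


MT = 164 + 59 * log2(2*15/1)
2D/W = 30.0
log2(30.0) = 4.9069
MT = 164 + 59 * 4.9069
= 453.5 ms


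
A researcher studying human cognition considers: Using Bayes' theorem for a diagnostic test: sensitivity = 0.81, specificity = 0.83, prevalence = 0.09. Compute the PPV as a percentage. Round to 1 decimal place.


PPV = (sens * prev) / (sens * prev + (1-spec) * (1-prev))
Numerator = 0.81 * 0.09 = 0.0729
P(positive and no disease) = (1 - spec) * (1 - prev) = (1 - 0.83) * (1 - 0.09) = 0.1547
Denominator = 0.0729 + 0.1547 = 0.2276
PPV = 0.0729 / 0.2276 = 0.320299
As percentage = 32.0


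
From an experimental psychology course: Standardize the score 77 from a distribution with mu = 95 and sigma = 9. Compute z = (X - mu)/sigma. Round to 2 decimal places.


z = (X - mu) / sigma
= (77 - 95) / 9
= -18 / 9
= -2.00


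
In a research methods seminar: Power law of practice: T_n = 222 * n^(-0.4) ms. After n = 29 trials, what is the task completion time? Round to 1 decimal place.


T_n = 222 * 29^(-0.4)
29^(-0.4) = 0.26004
T_n = 222 * 0.26004
= 57.7 ms


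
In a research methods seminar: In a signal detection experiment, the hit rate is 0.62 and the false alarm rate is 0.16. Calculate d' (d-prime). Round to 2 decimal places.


d' = z(HR) - z(FAR)
z(0.62) = 0.3055
z(0.16) = -0.9945
d' = 0.3055 - -0.9945
= 1.30


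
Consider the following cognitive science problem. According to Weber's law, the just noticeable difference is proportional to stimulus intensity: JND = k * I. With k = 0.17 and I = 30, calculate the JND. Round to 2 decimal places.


JND = k * I
JND = 0.17 * 30
= 5.10


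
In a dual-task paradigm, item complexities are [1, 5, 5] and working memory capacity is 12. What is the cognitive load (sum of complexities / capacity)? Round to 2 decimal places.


Total complexity = 1 + 5 + 5 = 11
Load = total / capacity = 11 / 12
= 0.92


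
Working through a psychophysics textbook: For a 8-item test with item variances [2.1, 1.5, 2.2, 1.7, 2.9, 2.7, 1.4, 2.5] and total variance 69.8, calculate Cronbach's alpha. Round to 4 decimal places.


alpha = (k/(k-1)) * (1 - sum(s_i^2)/s_total^2)
sum(item variances) = 17.0
k/(k-1) = 8/7 = 1.142857
1 - 17.0/69.8 = 1 - 0.243553 = 0.756447
alpha = 1.142857 * 0.756447
= 0.8645


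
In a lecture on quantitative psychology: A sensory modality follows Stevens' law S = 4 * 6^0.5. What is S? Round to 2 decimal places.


S = 4 * 6^0.5
6^0.5 = 2.4495
S = 4 * 2.4495
= 9.80


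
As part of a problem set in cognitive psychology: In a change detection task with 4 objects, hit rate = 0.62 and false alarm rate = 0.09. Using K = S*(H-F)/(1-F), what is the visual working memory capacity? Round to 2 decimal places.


K = S * (H - F) / (1 - F)
H - F = 0.53
1 - F = 0.91
K = 4 * 0.53 / 0.91
= 2.33


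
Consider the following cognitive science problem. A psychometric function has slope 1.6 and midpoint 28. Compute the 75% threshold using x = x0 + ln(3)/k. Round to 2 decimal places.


At P = 0.75: 0.75 = 1/(1 + e^(-k*(x-x0)))
Solving: e^(-k*(x-x0)) = 1/3
x = x0 + ln(3)/k
ln(3) = 1.0986
x = 28 + 1.0986/1.6
= 28 + 0.6866
= 28.69


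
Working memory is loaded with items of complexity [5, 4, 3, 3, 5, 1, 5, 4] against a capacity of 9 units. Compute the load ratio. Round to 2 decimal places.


Total complexity = 5 + 4 + 3 + 3 + 5 + 1 + 5 + 4 = 30
Load = total / capacity = 30 / 9
= 3.33


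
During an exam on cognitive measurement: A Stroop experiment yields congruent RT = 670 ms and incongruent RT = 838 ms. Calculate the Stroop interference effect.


Stroop effect = RT(incongruent) - RT(congruent)
= 838 - 670
= 168 ms


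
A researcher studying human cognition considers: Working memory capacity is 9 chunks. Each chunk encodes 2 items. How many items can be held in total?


Total items = chunks * items_per_chunk
= 9 * 2
= 18


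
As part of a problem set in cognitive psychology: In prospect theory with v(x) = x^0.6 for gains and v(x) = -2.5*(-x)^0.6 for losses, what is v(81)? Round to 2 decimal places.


Since x = 81 >= 0, use v(x) = x^0.6
81^0.6 = 13.9666
v(81) = 13.97


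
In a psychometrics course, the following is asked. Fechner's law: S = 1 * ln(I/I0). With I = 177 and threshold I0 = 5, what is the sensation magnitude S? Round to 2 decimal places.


S = 1 * ln(177/5)
I/I0 = 35.4
ln(35.4) = 3.5667
S = 1 * 3.5667
= 3.57


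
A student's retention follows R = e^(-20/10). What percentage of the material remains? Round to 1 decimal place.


R = e^(-t/S)
-t/S = -20/10 = -2.0
R = e^(-2.0) = 0.135335
Percentage = 0.135335 * 100
= 13.5


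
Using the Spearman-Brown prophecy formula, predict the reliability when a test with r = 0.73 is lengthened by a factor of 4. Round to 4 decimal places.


r_new = n*r / (1 + (n-1)*r)
Numerator = 4 * 0.73 = 2.92
Denominator = 1 + 3 * 0.73 = 3.19
r_new = 2.92 / 3.19
= 0.9154


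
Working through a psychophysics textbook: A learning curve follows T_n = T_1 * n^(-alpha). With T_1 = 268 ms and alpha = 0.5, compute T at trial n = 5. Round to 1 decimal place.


T_n = 268 * 5^(-0.5)
5^(-0.5) = 0.447214
T_n = 268 * 0.447214
= 119.9 ms


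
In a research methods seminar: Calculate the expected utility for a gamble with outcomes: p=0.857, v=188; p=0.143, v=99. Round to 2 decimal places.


EU = sum(p_i * v_i)
0.857 * 188 = 161.116
0.143 * 99 = 14.157
EU = 161.116 + 14.157
= 175.27


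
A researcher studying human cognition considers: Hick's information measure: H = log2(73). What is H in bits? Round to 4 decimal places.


H = log2(n)
H = log2(73)
= 6.1898


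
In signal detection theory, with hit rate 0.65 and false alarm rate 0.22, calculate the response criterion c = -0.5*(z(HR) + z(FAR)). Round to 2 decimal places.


c = -0.5 * (z(HR) + z(FAR))
z(0.65) = 0.3853
z(0.22) = -0.7722
c = -0.5 * (0.3853 + -0.7722)
= -0.5 * -0.3869
= 0.19


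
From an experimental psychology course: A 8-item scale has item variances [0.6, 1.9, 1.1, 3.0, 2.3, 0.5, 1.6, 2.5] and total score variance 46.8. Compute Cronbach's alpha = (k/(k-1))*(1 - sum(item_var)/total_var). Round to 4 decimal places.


alpha = (k/(k-1)) * (1 - sum(s_i^2)/s_total^2)
sum(item variances) = 13.5
k/(k-1) = 8/7 = 1.142857
1 - 13.5/46.8 = 1 - 0.288462 = 0.711538
alpha = 1.142857 * 0.711538
= 0.8132


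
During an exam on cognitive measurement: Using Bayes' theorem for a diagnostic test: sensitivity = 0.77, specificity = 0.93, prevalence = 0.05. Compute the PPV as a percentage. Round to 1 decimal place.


PPV = (sens * prev) / (sens * prev + (1-spec) * (1-prev))
Numerator = 0.77 * 0.05 = 0.0385
P(positive and no disease) = (1 - spec) * (1 - prev) = (1 - 0.93) * (1 - 0.05) = 0.0665
Denominator = 0.0385 + 0.0665 = 0.105
PPV = 0.0385 / 0.105 = 0.366667
As percentage = 36.7


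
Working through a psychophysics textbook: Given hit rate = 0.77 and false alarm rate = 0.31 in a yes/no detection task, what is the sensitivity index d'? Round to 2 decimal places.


d' = z(HR) - z(FAR)
z(0.77) = 0.7388
z(0.31) = -0.4959
d' = 0.7388 - -0.4959
= 1.23


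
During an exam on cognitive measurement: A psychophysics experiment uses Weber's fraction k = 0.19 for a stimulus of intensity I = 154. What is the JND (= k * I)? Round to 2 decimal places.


JND = k * I
JND = 0.19 * 154
= 29.26


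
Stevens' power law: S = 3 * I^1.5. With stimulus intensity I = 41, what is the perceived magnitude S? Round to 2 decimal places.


S = 3 * 41^1.5
41^1.5 = 262.5281
S = 3 * 262.5281
= 787.58


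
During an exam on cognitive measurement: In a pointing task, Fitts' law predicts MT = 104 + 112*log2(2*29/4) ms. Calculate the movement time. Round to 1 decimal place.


MT = 104 + 112 * log2(2*29/4)
2D/W = 14.5
log2(14.5) = 3.858
MT = 104 + 112 * 3.858
= 536.1 ms


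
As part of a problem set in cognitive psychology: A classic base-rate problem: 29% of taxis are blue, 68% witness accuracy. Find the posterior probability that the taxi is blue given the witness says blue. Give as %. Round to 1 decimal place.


P(blue | says blue) = P(says blue | blue)*P(blue) / [P(says blue | blue)*P(blue) + P(says blue | not blue)*P(not blue)]
Numerator = 0.68 * 0.29 = 0.1972
False identification = 0.32 * 0.71 = 0.2272
P = 0.1972 / (0.1972 + 0.2272)
= 0.1972 / 0.4244
As percentage = 46.5


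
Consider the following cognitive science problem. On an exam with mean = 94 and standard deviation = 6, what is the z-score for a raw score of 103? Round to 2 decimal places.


z = (X - mu) / sigma
= (103 - 94) / 6
= 9 / 6
= 1.50


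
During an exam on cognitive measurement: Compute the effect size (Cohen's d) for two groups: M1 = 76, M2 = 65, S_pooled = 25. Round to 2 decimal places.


Cohen's d = (M1 - M2) / S_pooled
= (76 - 65) / 25
= 11 / 25
= 0.44


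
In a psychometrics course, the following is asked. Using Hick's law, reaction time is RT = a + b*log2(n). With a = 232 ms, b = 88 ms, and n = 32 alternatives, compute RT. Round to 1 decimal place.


RT = 232 + 88 * log2(32)
log2(32) = 5.0
RT = 232 + 88 * 5.0
= 232 + 440.0
= 672.0 ms


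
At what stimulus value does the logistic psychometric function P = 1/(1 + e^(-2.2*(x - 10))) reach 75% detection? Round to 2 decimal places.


At P = 0.75: 0.75 = 1/(1 + e^(-k*(x-x0)))
Solving: e^(-k*(x-x0)) = 1/3
x = x0 + ln(3)/k
ln(3) = 1.0986
x = 10 + 1.0986/2.2
= 10 + 0.4994
= 10.50


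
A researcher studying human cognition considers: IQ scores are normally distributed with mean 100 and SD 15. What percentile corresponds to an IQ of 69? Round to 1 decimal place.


z = (IQ - mean) / SD
z = (69 - 100) / 15 = -2.0667
Percentile = Phi(-2.0667) * 100
Phi(-2.0667) = 0.019381
= 1.9


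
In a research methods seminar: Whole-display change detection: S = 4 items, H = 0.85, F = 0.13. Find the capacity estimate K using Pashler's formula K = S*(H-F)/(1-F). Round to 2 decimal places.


K = S * (H - F) / (1 - F)
H - F = 0.72
1 - F = 0.87
K = 4 * 0.72 / 0.87
= 3.31


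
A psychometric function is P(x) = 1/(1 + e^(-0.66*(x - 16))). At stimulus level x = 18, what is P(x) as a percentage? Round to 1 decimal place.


P(x) = 1/(1 + e^(-0.66*(18 - 16)))
Exponent = -0.66 * 2 = -1.32
e^(-1.32) = 0.267135
P = 1/(1 + 0.267135) = 0.789182
Percentage = 78.9


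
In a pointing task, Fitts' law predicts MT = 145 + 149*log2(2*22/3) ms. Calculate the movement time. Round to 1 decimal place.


MT = 145 + 149 * log2(2*22/3)
2D/W = 14.666667
log2(14.666667) = 3.8745
MT = 145 + 149 * 3.8745
= 722.3 ms


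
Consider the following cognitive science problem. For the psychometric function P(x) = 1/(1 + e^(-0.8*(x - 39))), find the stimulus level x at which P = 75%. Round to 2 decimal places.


At P = 0.75: 0.75 = 1/(1 + e^(-k*(x-x0)))
Solving: e^(-k*(x-x0)) = 1/3
x = x0 + ln(3)/k
ln(3) = 1.0986
x = 39 + 1.0986/0.8
= 39 + 1.3732
= 40.37


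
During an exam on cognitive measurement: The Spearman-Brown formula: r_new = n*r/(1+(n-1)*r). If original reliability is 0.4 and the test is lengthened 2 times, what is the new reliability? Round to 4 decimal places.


r_new = n*r / (1 + (n-1)*r)
Numerator = 2 * 0.4 = 0.8
Denominator = 1 + 1 * 0.4 = 1.4
r_new = 0.8 / 1.4
= 0.5714


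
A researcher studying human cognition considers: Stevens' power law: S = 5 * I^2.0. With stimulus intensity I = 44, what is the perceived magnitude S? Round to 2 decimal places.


S = 5 * 44^2.0
44^2.0 = 1936.0
S = 5 * 1936.0
= 9680.00


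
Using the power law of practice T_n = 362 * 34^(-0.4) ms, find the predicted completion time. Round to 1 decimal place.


T_n = 362 * 34^(-0.4)
34^(-0.4) = 0.24401
T_n = 362 * 0.24401
= 88.3 ms


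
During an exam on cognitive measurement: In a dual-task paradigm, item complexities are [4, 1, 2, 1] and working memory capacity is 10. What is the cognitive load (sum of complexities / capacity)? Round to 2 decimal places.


Total complexity = 4 + 1 + 2 + 1 = 8
Load = total / capacity = 8 / 10
= 0.80


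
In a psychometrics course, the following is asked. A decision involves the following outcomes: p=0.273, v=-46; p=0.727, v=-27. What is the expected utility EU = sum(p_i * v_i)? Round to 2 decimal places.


EU = sum(p_i * v_i)
0.273 * -46 = -12.558
0.727 * -27 = -19.629
EU = -12.558 + -19.629
= -32.19


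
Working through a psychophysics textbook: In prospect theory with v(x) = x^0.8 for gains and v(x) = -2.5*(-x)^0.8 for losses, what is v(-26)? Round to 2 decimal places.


Since x = -26 < 0, use v(x) = -lambda*(-x)^alpha
(-x) = 26
26^0.8 = 13.5512
v(-26) = -2.5 * 13.5512
= -33.88


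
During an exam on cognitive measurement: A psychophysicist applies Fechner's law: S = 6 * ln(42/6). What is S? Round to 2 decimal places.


S = 6 * ln(42/6)
I/I0 = 7.0
ln(7.0) = 1.9459
S = 6 * 1.9459
= 11.68


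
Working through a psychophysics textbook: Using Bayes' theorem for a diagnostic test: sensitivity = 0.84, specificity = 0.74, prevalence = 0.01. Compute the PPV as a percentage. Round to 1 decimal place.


PPV = (sens * prev) / (sens * prev + (1-spec) * (1-prev))
Numerator = 0.84 * 0.01 = 0.0084
P(positive and no disease) = (1 - spec) * (1 - prev) = (1 - 0.74) * (1 - 0.01) = 0.2574
Denominator = 0.0084 + 0.2574 = 0.2658
PPV = 0.0084 / 0.2658 = 0.031603
As percentage = 3.2


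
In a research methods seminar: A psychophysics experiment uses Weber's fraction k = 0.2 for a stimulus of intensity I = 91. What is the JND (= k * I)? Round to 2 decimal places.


JND = k * I
JND = 0.2 * 91
= 18.20


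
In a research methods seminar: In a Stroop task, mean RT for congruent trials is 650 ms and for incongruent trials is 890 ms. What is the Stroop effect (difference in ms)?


Stroop effect = RT(incongruent) - RT(congruent)
= 890 - 650
= 240 ms


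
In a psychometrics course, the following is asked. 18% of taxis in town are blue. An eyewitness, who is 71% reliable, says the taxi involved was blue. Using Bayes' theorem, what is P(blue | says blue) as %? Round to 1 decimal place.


P(blue | says blue) = P(says blue | blue)*P(blue) / [P(says blue | blue)*P(blue) + P(says blue | not blue)*P(not blue)]
Numerator = 0.71 * 0.18 = 0.1278
False identification = 0.29 * 0.82 = 0.2378
P = 0.1278 / (0.1278 + 0.2378)
= 0.1278 / 0.3656
As percentage = 35.0


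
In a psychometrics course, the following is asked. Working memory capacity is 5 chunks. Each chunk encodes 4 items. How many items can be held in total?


Total items = chunks * items_per_chunk
= 5 * 4
= 20


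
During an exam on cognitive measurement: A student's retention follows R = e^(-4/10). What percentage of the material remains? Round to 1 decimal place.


R = e^(-t/S)
-t/S = -4/10 = -0.4
R = e^(-0.4) = 0.67032
Percentage = 0.67032 * 100
= 67.0


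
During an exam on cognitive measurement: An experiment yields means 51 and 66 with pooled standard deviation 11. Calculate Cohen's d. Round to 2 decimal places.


Cohen's d = (M1 - M2) / S_pooled
= (51 - 66) / 11
= -15 / 11
= -1.36


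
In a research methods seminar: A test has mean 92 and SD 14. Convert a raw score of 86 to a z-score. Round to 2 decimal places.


z = (X - mu) / sigma
= (86 - 92) / 14
= -6 / 14
= -0.43


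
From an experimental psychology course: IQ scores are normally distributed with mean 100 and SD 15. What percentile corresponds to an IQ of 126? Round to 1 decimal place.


z = (IQ - mean) / SD
z = (126 - 100) / 15 = 1.7333
Percentile = Phi(1.7333) * 100
Phi(1.7333) = 0.958479
= 95.8


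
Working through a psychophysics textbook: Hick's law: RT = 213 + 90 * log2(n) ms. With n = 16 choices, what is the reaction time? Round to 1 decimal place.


RT = 213 + 90 * log2(16)
log2(16) = 4.0
RT = 213 + 90 * 4.0
= 213 + 360.0
= 573.0 ms


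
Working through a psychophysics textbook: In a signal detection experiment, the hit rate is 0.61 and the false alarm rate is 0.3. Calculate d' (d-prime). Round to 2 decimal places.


d' = z(HR) - z(FAR)
z(0.61) = 0.2793
z(0.3) = -0.5244
d' = 0.2793 - -0.5244
= 0.80


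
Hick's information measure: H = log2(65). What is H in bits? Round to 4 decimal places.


H = log2(n)
H = log2(65)
= 6.0224


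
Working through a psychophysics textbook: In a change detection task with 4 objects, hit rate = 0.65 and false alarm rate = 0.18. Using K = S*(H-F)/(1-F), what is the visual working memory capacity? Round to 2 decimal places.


K = S * (H - F) / (1 - F)
H - F = 0.47
1 - F = 0.82
K = 4 * 0.47 / 0.82
= 2.29


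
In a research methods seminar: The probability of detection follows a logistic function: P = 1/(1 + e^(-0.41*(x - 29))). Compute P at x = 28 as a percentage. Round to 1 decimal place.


P(x) = 1/(1 + e^(-0.41*(28 - 29)))
Exponent = -0.41 * -1 = 0.41
e^(0.41) = 1.506818
P = 1/(1 + 1.506818) = 0.398912
Percentage = 39.9


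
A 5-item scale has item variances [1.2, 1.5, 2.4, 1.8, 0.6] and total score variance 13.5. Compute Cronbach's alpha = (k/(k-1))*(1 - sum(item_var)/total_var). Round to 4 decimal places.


alpha = (k/(k-1)) * (1 - sum(s_i^2)/s_total^2)
sum(item variances) = 7.5
k/(k-1) = 5/4 = 1.25
1 - 7.5/13.5 = 1 - 0.555556 = 0.444444
alpha = 1.25 * 0.444444
= 0.5556


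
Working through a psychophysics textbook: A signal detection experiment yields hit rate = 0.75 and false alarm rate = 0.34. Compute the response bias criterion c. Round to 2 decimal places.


c = -0.5 * (z(HR) + z(FAR))
z(0.75) = 0.6745
z(0.34) = -0.4125
c = -0.5 * (0.6745 + -0.4125)
= -0.5 * 0.262
= -0.13


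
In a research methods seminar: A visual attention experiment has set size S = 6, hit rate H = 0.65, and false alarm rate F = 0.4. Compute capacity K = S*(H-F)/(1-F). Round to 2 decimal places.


K = S * (H - F) / (1 - F)
H - F = 0.25
1 - F = 0.6
K = 6 * 0.25 / 0.6
= 2.50


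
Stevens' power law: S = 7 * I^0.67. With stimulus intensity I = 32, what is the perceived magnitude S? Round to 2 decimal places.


S = 7 * 32^0.67
32^0.67 = 10.1965
S = 7 * 10.1965
= 71.38


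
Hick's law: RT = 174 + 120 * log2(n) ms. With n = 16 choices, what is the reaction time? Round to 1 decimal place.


RT = 174 + 120 * log2(16)
log2(16) = 4.0
RT = 174 + 120 * 4.0
= 174 + 480.0
= 654.0 ms


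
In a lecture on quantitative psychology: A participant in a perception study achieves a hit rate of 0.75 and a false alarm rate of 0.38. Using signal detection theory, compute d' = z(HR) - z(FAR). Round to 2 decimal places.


d' = z(HR) - z(FAR)
z(0.75) = 0.6745
z(0.38) = -0.3055
d' = 0.6745 - -0.3055
= 0.98


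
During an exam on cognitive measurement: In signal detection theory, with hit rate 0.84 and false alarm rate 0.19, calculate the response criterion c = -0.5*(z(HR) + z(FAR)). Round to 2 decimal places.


c = -0.5 * (z(HR) + z(FAR))
z(0.84) = 0.9945
z(0.19) = -0.8779
c = -0.5 * (0.9945 + -0.8779)
= -0.5 * 0.1166
= -0.06


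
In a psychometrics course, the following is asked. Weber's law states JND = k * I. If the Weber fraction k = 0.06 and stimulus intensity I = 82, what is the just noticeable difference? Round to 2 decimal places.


JND = k * I
JND = 0.06 * 82
= 4.92


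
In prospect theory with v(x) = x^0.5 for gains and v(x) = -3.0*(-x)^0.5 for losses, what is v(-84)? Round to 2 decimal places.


Since x = -84 < 0, use v(x) = -lambda*(-x)^alpha
(-x) = 84
84^0.5 = 9.1652
v(-84) = -3.0 * 9.1652
= -27.50


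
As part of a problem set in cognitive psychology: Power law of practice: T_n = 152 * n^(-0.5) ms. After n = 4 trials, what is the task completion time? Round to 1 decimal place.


T_n = 152 * 4^(-0.5)
4^(-0.5) = 0.5
T_n = 152 * 0.5
= 76.0 ms


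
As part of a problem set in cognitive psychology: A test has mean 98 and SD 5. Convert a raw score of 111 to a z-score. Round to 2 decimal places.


z = (X - mu) / sigma
= (111 - 98) / 5
= 13 / 5
= 2.60


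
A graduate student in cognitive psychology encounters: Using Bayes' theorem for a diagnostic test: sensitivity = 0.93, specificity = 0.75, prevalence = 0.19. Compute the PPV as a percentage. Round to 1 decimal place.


PPV = (sens * prev) / (sens * prev + (1-spec) * (1-prev))
Numerator = 0.93 * 0.19 = 0.1767
P(positive and no disease) = (1 - spec) * (1 - prev) = (1 - 0.75) * (1 - 0.19) = 0.2025
Denominator = 0.1767 + 0.2025 = 0.3792
PPV = 0.1767 / 0.3792 = 0.465981
As percentage = 46.6


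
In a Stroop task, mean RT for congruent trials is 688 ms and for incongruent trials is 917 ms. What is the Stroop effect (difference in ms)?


Stroop effect = RT(incongruent) - RT(congruent)
= 917 - 688
= 229 ms


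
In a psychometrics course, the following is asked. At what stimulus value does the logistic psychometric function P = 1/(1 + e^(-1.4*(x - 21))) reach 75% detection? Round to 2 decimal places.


At P = 0.75: 0.75 = 1/(1 + e^(-k*(x-x0)))
Solving: e^(-k*(x-x0)) = 1/3
x = x0 + ln(3)/k
ln(3) = 1.0986
x = 21 + 1.0986/1.4
= 21 + 0.7847
= 21.78


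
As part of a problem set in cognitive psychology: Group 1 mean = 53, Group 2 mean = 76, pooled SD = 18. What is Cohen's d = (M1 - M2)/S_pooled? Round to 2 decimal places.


Cohen's d = (M1 - M2) / S_pooled
= (53 - 76) / 18
= -23 / 18
= -1.28


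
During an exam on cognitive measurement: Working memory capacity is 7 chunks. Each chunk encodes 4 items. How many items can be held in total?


Total items = chunks * items_per_chunk
= 7 * 4
= 28


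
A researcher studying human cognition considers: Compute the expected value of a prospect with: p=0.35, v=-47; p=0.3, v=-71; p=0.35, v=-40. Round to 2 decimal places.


EU = sum(p_i * v_i)
0.35 * -47 = -16.45
0.3 * -71 = -21.3
0.35 * -40 = -14.0
EU = -16.45 + -21.3 + -14.0
= -51.75


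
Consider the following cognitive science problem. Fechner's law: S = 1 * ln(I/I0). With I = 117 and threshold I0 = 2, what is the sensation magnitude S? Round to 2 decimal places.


S = 1 * ln(117/2)
I/I0 = 58.5
ln(58.5) = 4.069
S = 1 * 4.069
= 4.07


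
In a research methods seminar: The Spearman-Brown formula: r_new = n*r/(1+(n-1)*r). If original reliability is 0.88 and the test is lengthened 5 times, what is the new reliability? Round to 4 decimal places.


r_new = n*r / (1 + (n-1)*r)
Numerator = 5 * 0.88 = 4.4
Denominator = 1 + 4 * 0.88 = 4.52
r_new = 4.4 / 4.52
= 0.9735


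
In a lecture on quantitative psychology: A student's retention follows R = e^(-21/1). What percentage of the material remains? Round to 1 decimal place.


R = e^(-t/S)
-t/S = -21/1 = -21.0
R = e^(-21.0) = 0.0
Percentage = 0.0 * 100
= 0.0


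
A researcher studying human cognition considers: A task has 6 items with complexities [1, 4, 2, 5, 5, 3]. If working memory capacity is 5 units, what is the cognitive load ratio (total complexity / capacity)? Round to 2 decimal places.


Total complexity = 1 + 4 + 2 + 5 + 5 + 3 = 20
Load = total / capacity = 20 / 5
= 4.00


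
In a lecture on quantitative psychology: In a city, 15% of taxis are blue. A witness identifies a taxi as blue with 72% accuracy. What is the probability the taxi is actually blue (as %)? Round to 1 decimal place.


P(blue | says blue) = P(says blue | blue)*P(blue) / [P(says blue | blue)*P(blue) + P(says blue | not blue)*P(not blue)]
Numerator = 0.72 * 0.15 = 0.108
False identification = 0.28 * 0.85 = 0.238
P = 0.108 / (0.108 + 0.238)
= 0.108 / 0.346
As percentage = 31.2


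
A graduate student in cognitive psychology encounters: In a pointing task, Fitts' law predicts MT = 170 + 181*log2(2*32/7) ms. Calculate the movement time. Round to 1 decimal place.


MT = 170 + 181 * log2(2*32/7)
2D/W = 9.142857
log2(9.142857) = 3.1926
MT = 170 + 181 * 3.1926
= 747.9 ms


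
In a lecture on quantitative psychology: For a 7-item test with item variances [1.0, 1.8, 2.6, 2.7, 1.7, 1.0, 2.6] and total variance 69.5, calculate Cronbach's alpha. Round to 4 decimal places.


alpha = (k/(k-1)) * (1 - sum(s_i^2)/s_total^2)
sum(item variances) = 13.4
k/(k-1) = 7/6 = 1.166667
1 - 13.4/69.5 = 1 - 0.192806 = 0.807194
alpha = 1.166667 * 0.807194
= 0.9417


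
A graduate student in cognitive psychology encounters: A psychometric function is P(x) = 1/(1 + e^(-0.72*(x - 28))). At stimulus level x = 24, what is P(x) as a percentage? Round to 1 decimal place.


P(x) = 1/(1 + e^(-0.72*(24 - 28)))
Exponent = -0.72 * -4 = 2.88
e^(2.88) = 17.814273
P = 1/(1 + 17.814273) = 0.053151
Percentage = 5.3


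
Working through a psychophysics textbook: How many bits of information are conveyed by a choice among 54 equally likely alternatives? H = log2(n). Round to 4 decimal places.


H = log2(n)
H = log2(54)
= 5.7549


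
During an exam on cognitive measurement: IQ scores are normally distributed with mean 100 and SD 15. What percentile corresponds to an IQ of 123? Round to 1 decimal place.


z = (IQ - mean) / SD
z = (123 - 100) / 15 = 1.5333
Percentile = Phi(1.5333) * 100
Phi(1.5333) = 0.937399
= 93.7


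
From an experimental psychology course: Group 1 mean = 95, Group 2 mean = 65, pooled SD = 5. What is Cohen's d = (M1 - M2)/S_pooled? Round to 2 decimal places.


Cohen's d = (M1 - M2) / S_pooled
= (95 - 65) / 5
= 30 / 5
= 6.00


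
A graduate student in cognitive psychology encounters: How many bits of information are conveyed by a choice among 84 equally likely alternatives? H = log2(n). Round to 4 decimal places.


H = log2(n)
H = log2(84)
= 6.3923


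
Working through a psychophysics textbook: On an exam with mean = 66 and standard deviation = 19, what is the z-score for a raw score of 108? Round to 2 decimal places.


z = (X - mu) / sigma
= (108 - 66) / 19
= 42 / 19
= 2.21


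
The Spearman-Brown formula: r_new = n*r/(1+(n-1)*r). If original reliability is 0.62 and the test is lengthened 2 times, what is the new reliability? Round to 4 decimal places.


r_new = n*r / (1 + (n-1)*r)
Numerator = 2 * 0.62 = 1.24
Denominator = 1 + 1 * 0.62 = 1.62
r_new = 1.24 / 1.62
= 0.7654


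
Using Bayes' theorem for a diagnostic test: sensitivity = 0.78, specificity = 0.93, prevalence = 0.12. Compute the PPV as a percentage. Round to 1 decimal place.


PPV = (sens * prev) / (sens * prev + (1-spec) * (1-prev))
Numerator = 0.78 * 0.12 = 0.0936
P(positive and no disease) = (1 - spec) * (1 - prev) = (1 - 0.93) * (1 - 0.12) = 0.0616
Denominator = 0.0936 + 0.0616 = 0.1552
PPV = 0.0936 / 0.1552 = 0.603093
As percentage = 60.3


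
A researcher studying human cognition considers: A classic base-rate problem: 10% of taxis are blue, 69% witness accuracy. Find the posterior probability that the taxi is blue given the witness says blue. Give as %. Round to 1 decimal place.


P(blue | says blue) = P(says blue | blue)*P(blue) / [P(says blue | blue)*P(blue) + P(says blue | not blue)*P(not blue)]
Numerator = 0.69 * 0.1 = 0.069
False identification = 0.31 * 0.9 = 0.279
P = 0.069 / (0.069 + 0.279)
= 0.069 / 0.348
As percentage = 19.8


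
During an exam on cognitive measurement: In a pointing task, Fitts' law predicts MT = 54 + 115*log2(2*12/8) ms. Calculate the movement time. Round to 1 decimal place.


MT = 54 + 115 * log2(2*12/8)
2D/W = 3.0
log2(3.0) = 1.585
MT = 54 + 115 * 1.585
= 236.3 ms


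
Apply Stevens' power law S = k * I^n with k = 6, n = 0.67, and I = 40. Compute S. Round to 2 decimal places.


S = 6 * 40^0.67
40^0.67 = 11.8408
S = 6 * 11.8408
= 71.04


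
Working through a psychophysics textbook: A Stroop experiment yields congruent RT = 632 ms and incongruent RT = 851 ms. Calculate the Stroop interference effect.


Stroop effect = RT(incongruent) - RT(congruent)
= 851 - 632
= 219 ms


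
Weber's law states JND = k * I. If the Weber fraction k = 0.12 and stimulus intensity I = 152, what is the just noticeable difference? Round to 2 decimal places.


JND = k * I
JND = 0.12 * 152
= 18.24


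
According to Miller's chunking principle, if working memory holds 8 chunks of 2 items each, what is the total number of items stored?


Total items = chunks * items_per_chunk
= 8 * 2
= 16


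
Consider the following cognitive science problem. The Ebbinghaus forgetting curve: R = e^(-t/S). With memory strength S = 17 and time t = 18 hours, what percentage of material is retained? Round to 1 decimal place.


R = e^(-t/S)
-t/S = -18/17 = -1.058824
R = e^(-1.058824) = 0.346863
Percentage = 0.346863 * 100
= 34.7


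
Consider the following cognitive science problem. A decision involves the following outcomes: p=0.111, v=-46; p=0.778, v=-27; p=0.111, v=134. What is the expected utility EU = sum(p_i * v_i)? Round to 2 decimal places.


EU = sum(p_i * v_i)
0.111 * -46 = -5.106
0.778 * -27 = -21.006
0.111 * 134 = 14.874
EU = -5.106 + -21.006 + 14.874
= -11.24
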